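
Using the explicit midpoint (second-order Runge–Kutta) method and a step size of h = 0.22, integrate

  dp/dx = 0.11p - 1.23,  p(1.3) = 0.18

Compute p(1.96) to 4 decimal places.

-0.6484

Midpoint: k1 = f(x_n, p_n); k2 = f(x_n + h/2, p_n + (h/2)·k1); p_{n+1} = p_n + h·k2.
x=1.300000, p=0.180000:
  k1 = f(1.300000, 0.180000) = -1.210200
  k2 = f(1.410000, 0.046878) = -1.224843
  p ← 0.180000 + 0.22·(-1.224843) = -0.089466
x=1.520000, p=-0.089466:
  k1 = f(1.520000, -0.089466) = -1.239841
  k2 = f(1.630000, -0.225848) = -1.254843
  p ← -0.089466 + 0.22·(-1.254843) = -0.365531
x=1.740000, p=-0.365531:
  k1 = f(1.740000, -0.365531) = -1.270208
  k2 = f(1.850000, -0.505254) = -1.285578
  p ← -0.365531 + 0.22·(-1.285578) = -0.648358
p(1.96) ≈ -0.6484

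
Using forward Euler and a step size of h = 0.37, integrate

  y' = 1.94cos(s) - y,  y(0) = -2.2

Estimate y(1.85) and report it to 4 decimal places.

0.5386

Euler: y_{n+1} = y_n + h·f(s_n, y_n).
s=0.000000, y=-2.200000: f=4.140000 → y ← -2.200000 + 0.37·4.140000 = -0.668200
s=0.370000, y=-0.668200: f=2.476915 → y ← -0.668200 + 0.37·2.476915 = 0.248259
s=0.740000, y=0.248259: f=1.184370 → y ← 0.248259 + 0.37·1.184370 = 0.686476
s=1.110000, y=0.686476: f=0.176168 → y ← 0.686476 + 0.37·0.176168 = 0.751658
s=1.480000, y=0.751658: f=-0.575755 → y ← 0.751658 + 0.37·(-0.575755) = 0.538628
y(1.85) ≈ 0.5386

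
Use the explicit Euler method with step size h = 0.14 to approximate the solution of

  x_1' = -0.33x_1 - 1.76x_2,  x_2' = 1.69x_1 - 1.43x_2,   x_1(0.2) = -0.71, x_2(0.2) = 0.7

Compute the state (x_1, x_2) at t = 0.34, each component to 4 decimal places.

Euler on (x_1,x_2): x_1_{n+1} = x_1_n + h·x_1', x_2_{n+1} = x_2_n + h·x_2'.
0.200000: (-0.710000, 0.700000); f=(-0.997700, -2.200900) → (-0.849678, 0.391874)
(x_1(0.34), x_2(0.34)) ≈ (-0.8497, 0.3919)

-0.8497, 0.3919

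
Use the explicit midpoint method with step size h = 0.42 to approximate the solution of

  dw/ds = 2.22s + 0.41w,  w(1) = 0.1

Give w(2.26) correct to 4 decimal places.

5.8686

Midpoint: k1 = f(s_n, w_n); k2 = f(s_n + h/2, w_n + (h/2)·k1); w_{n+1} = w_n + h·k2.
s=1.000000, w=0.100000:
  k1 = f(1.000000, 0.100000) = 2.261000
  k2 = f(1.210000, 0.574810) = 2.921872
  w ← 0.100000 + 0.42·2.921872 = 1.327186
s=1.420000, w=1.327186:
  k1 = f(1.420000, 1.327186) = 3.696546
  k2 = f(1.630000, 2.103461) = 4.481019
  w ← 1.327186 + 0.42·4.481019 = 3.209214
s=1.840000, w=3.209214:
  k1 = f(1.840000, 3.209214) = 5.400578
  k2 = f(2.050000, 4.343336) = 6.331768
  w ← 3.209214 + 0.42·6.331768 = 5.868557
w(2.26) ≈ 5.8686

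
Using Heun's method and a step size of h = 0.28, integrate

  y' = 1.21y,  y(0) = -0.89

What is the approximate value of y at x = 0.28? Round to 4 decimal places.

Heun: k1 = f(x_n, y_n); k2 = f(x_n + h, y_n + h·k1); y_{n+1} = y_n + (h/2)·(k1 + k2).
x=0.000000, y=-0.890000:
  k1 = f(0.000000, -0.890000) = -1.076900
  k2 = f(0.280000, -1.191532) = -1.441754
  y ← -0.890000 + (0.28/2)·(-1.076900 + (-1.441754)) = -1.242612
y(0.28) ≈ -1.2426

-1.2426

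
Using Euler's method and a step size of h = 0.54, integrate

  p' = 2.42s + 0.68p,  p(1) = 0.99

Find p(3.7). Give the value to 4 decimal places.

Euler: p_{n+1} = p_n + h·f(s_n, p_n).
s=1.000000, p=0.990000: f=3.093200 → p ← 0.990000 + 0.54·3.093200 = 2.660328
s=1.540000, p=2.660328: f=5.535823 → p ← 2.660328 + 0.54·5.535823 = 5.649672
s=2.080000, p=5.649672: f=8.875377 → p ← 5.649672 + 0.54·8.875377 = 10.442376
s=2.620000, p=10.442376: f=13.441216 → p ← 10.442376 + 0.54·13.441216 = 17.700633
s=3.160000, p=17.700633: f=19.683630 → p ← 17.700633 + 0.54·19.683630 = 28.329793
p(3.7) ≈ 28.3298

28.3298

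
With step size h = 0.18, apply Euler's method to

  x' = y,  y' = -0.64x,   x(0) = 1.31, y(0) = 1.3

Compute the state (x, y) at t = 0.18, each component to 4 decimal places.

1.5440, 1.1491

Euler on (x,y): x_{n+1} = x_n + h·x', y_{n+1} = y_n + h·y'.
0.000000: (1.310000, 1.300000); f=(1.300000, -0.838400) → (1.544000, 1.149088)
(x(0.18), y(0.18)) ≈ (1.5440, 1.1491)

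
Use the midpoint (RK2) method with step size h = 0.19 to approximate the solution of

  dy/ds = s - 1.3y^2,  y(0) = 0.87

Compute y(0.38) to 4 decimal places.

Midpoint: k1 = f(s_n, y_n); k2 = f(s_n + h/2, y_n + (h/2)·k1); y_{n+1} = y_n + h·k2.
s=0.000000, y=0.870000:
  k1 = f(0.000000, 0.870000) = -0.983970
  k2 = f(0.095000, 0.776523) = -0.688884
  y ← 0.870000 + 0.19·(-0.688884) = 0.739112
s=0.190000, y=0.739112:
  k1 = f(0.190000, 0.739112) = -0.520173
  k2 = f(0.285000, 0.689696) = -0.333384
  y ← 0.739112 + 0.19·(-0.333384) = 0.675769
y(0.38) ≈ 0.6758

0.6758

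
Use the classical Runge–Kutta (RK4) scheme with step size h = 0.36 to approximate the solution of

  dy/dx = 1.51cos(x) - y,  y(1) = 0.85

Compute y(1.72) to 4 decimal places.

RK4: k1 = f(x_n, y_n); k2 = f(x_n + h/2, y_n + (h/2)·k1); k3 = f(x_n + h/2, y_n + (h/2)·k2); k4 = f(x_n + h, y_n + h·k3); y_{n+1} = y_n + (h/6)·(k1 + 2k2 + 2k3 + k4).
x=1.000000, y=0.850000:
  k1 = f(1.000000, 0.850000) = -0.034144
  k2 = f(1.180000, 0.843854) = -0.268658
  k3 = f(1.180000, 0.801642) = -0.226445
  k4 = f(1.360000, 0.768480) = -0.452529
  y ← 0.850000 + (0.36/6)·(k1 + 2k2 + 2k3 + k4) = 0.761387
x=1.360000, y=0.761387:
  k1 = f(1.360000, 0.761387) = -0.445437
  k2 = f(1.540000, 0.681209) = -0.634714
  k3 = f(1.540000, 0.647139) = -0.600644
  k4 = f(1.720000, 0.545156) = -0.769618
  y ← 0.761387 + (0.36/6)·(k1 + 2k2 + 2k3 + k4) = 0.540241
y(1.72) ≈ 0.5402

0.5402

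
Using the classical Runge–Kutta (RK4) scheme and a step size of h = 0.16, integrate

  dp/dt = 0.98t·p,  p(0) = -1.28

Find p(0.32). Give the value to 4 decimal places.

RK4: k1 = f(t_n, p_n); k2 = f(t_n + h/2, p_n + (h/2)·k1); k3 = f(t_n + h/2, p_n + (h/2)·k2); k4 = f(t_n + h, p_n + h·k3); p_{n+1} = p_n + (h/6)·(k1 + 2k2 + 2k3 + k4).
t=0.000000, p=-1.280000:
  k1 = f(0.000000, -1.280000) = 0.000000
  k2 = f(0.080000, -1.280000) = -0.100352
  k3 = f(0.080000, -1.288028) = -0.100981
  k4 = f(0.160000, -1.296157) = -0.203237
  p ← -1.280000 + (0.16/6)·(k1 + 2k2 + 2k3 + k4) = -1.296157
t=0.160000, p=-1.296157:
  k1 = f(0.160000, -1.296157) = -0.203237
  k2 = f(0.240000, -1.312416) = -0.308680
  k3 = f(0.240000, -1.320852) = -0.310664
  k4 = f(0.320000, -1.345864) = -0.422063
  p ← -1.296157 + (0.16/6)·(k1 + 2k2 + 2k3 + k4) = -1.345864
p(0.32) ≈ -1.3459

-1.3459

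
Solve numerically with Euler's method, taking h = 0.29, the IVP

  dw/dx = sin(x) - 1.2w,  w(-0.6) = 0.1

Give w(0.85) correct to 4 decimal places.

Euler: w_{n+1} = w_n + h·f(x_n, w_n).
x=-0.600000, w=0.100000: f=-0.684642 → w ← 0.100000 + 0.29·(-0.684642) = -0.098546
x=-0.310000, w=-0.098546: f=-0.186803 → w ← -0.098546 + 0.29·(-0.186803) = -0.152719
x=-0.020000, w=-0.152719: f=0.163264 → w ← -0.152719 + 0.29·0.163264 = -0.105373
x=0.270000, w=-0.105373: f=0.393178 → w ← -0.105373 + 0.29·0.393178 = 0.008649
x=0.560000, w=0.008649: f=0.520807 → w ← 0.008649 + 0.29·0.520807 = 0.159683
w(0.85) ≈ 0.1597

0.1597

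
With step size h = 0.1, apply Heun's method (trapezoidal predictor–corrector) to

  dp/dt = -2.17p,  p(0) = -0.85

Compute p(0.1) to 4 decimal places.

Heun: k1 = f(t_n, p_n); k2 = f(t_n + h, p_n + h·k1); p_{n+1} = p_n + (h/2)·(k1 + k2).
t=0.000000, p=-0.850000:
  k1 = f(0.000000, -0.850000) = 1.844500
  k2 = f(0.100000, -0.665550) = 1.444243
  p ← -0.850000 + (0.1/2)·(1.844500 + 1.444243) = -0.685563
p(0.1) ≈ -0.6856

-0.6856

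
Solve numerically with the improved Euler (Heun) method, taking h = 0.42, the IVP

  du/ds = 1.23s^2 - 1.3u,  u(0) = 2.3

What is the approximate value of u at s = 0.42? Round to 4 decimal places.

1.4326

Heun: k1 = f(s_n, u_n); k2 = f(s_n + h, u_n + h·k1); u_{n+1} = u_n + (h/2)·(k1 + k2).
s=0.000000, u=2.300000:
  k1 = f(0.000000, 2.300000) = -2.990000
  k2 = f(0.420000, 1.044200) = -1.140488
  u ← 2.300000 + (0.42/2)·(-2.990000 + (-1.140488)) = 1.432598
u(0.42) ≈ 1.4326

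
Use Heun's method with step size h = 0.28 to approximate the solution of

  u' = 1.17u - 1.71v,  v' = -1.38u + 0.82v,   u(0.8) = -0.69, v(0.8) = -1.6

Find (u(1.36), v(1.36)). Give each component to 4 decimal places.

1.0570, -2.4312

Heun on (u,v): k1 = f(t_n, state_n); k2 = f(t_n + h, state_n + h·k1); state_{n+1} = state_n + (h/2)·(k1 + k2).
0.800000: (-0.690000, -1.600000)
  k1 = (1.928700, -0.359800)
  predictor → (-0.149964, -1.700744)
  k2 = (2.732814, -1.187660)
  → (-0.037388, -1.816644)
1.080000: (-0.037388, -1.816644)
  k1 = (3.062718, -1.438053)
  predictor → (0.820173, -2.219299)
  k2 = (4.754604, -2.951664)
  → (1.057037, -2.431205)
(u(1.36), v(1.36)) ≈ (1.0570, -2.4312)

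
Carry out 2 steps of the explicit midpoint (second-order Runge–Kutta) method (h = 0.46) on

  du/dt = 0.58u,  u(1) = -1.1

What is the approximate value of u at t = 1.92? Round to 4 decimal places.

Midpoint: k1 = f(t_n, u_n); k2 = f(t_n + h/2, u_n + (h/2)·k1); u_{n+1} = u_n + h·k2.
t=1.000000, u=-1.100000:
  k1 = f(1.000000, -1.100000) = -0.638000
  k2 = f(1.230000, -1.246740) = -0.723109
  u ← -1.100000 + 0.46·(-0.723109) = -1.432630
t=1.460000, u=-1.432630:
  k1 = f(1.460000, -1.432630) = -0.830926
  k2 = f(1.690000, -1.623743) = -0.941771
  u ← -1.432630 + 0.46·(-0.941771) = -1.865845
u(1.92) ≈ -1.8658

-1.8658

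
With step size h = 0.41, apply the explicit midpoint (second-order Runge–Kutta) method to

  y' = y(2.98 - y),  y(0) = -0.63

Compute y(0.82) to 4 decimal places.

Midpoint: k1 = f(t_n, y_n); k2 = f(t_n + h/2, y_n + (h/2)·k1); y_{n+1} = y_n + h·k2.
t=0.000000, y=-0.630000:
  k1 = f(0.000000, -0.630000) = -2.274300
  k2 = f(0.205000, -1.096232) = -4.468493
  y ← -0.630000 + 0.41·(-4.468493) = -2.462082
t=0.410000, y=-2.462082:
  k1 = f(0.410000, -2.462082) = -13.398854
  k2 = f(0.615000, -5.208847) = -42.654457
  y ← -2.462082 + 0.41·(-42.654457) = -19.950410
y(0.82) ≈ -19.9504

-19.9504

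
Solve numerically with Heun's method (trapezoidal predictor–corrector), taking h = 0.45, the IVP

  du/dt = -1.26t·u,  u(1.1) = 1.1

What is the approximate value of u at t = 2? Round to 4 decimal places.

0.2829

Heun: k1 = f(t_n, u_n); k2 = f(t_n + h, u_n + h·k1); u_{n+1} = u_n + (h/2)·(k1 + k2).
t=1.100000, u=1.100000:
  k1 = f(1.100000, 1.100000) = -1.524600
  k2 = f(1.550000, 0.413930) = -0.808405
  u ← 1.100000 + (0.45/2)·(-1.524600 + (-0.808405)) = 0.575074
t=1.550000, u=0.575074:
  k1 = f(1.550000, 0.575074) = -1.123119
  k2 = f(2.000000, 0.069670) = -0.175569
  u ← 0.575074 + (0.45/2)·(-1.123119 + (-0.175569)) = 0.282869
u(2) ≈ 0.2829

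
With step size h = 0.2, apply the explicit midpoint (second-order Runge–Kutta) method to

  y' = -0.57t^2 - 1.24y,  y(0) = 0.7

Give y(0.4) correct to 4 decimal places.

Midpoint: k1 = f(t_n, y_n); k2 = f(t_n + h/2, y_n + (h/2)·k1); y_{n+1} = y_n + h·k2.
t=0.000000, y=0.700000:
  k1 = f(0.000000, 0.700000) = -0.868000
  k2 = f(0.100000, 0.613200) = -0.766068
  y ← 0.700000 + 0.2·(-0.766068) = 0.546786
t=0.200000, y=0.546786:
  k1 = f(0.200000, 0.546786) = -0.700815
  k2 = f(0.300000, 0.476705) = -0.642414
  y ← 0.546786 + 0.2·(-0.642414) = 0.418304
y(0.4) ≈ 0.4183

0.4183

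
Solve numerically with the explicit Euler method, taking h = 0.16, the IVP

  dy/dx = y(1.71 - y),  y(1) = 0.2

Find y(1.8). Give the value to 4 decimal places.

0.5467

Euler: y_{n+1} = y_n + h·f(x_n, y_n).
x=1.000000, y=0.200000: f=0.302000 → y ← 0.200000 + 0.16·0.302000 = 0.248320
x=1.160000, y=0.248320: f=0.362964 → y ← 0.248320 + 0.16·0.362964 = 0.306394
x=1.320000, y=0.306394: f=0.430057 → y ← 0.306394 + 0.16·0.430057 = 0.375203
x=1.480000, y=0.375203: f=0.500820 → y ← 0.375203 + 0.16·0.500820 = 0.455335
x=1.640000, y=0.455335: f=0.571293 → y ← 0.455335 + 0.16·0.571293 = 0.546741
y(1.8) ≈ 0.5467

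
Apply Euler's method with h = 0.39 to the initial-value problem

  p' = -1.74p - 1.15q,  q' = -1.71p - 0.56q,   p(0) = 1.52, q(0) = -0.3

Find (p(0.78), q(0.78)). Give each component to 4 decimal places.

Euler on (p,q): p_{n+1} = p_n + h·p', q_{n+1} = q_n + h·q'.
0.000000: (1.520000, -0.300000); f=(-2.299800, -2.431200) → (0.623078, -1.248168)
0.390000: (0.623078, -1.248168); f=(0.351237, -0.366489) → (0.760061, -1.391099)
(p(0.78), q(0.78)) ≈ (0.7601, -1.3911)

0.7601, -1.3911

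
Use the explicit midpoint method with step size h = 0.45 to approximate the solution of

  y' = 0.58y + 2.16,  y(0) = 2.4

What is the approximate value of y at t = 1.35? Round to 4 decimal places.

Midpoint: k1 = f(t_n, y_n); k2 = f(t_n + h/2, y_n + (h/2)·k1); y_{n+1} = y_n + h·k2.
t=0.000000, y=2.400000:
  k1 = f(0.000000, 2.400000) = 3.552000
  k2 = f(0.225000, 3.199200) = 4.015536
  y ← 2.400000 + 0.45·4.015536 = 4.206991
t=0.450000, y=4.206991:
  k1 = f(0.450000, 4.206991) = 4.600055
  k2 = f(0.675000, 5.242004) = 5.200362
  y ← 4.206991 + 0.45·5.200362 = 6.547154
t=0.900000, y=6.547154:
  k1 = f(0.900000, 6.547154) = 5.957349
  k2 = f(1.125000, 7.887558) = 6.734783
  y ← 6.547154 + 0.45·6.734783 = 9.577807
y(1.35) ≈ 9.5778

9.5778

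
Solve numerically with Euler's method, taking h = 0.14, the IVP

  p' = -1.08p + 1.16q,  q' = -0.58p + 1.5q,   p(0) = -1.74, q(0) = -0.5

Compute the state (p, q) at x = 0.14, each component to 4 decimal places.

-1.5581, -0.4637

Euler on (p,q): p_{n+1} = p_n + h·p', q_{n+1} = q_n + h·q'.
0.000000: (-1.740000, -0.500000); f=(1.299200, 0.259200) → (-1.558112, -0.463712)
(p(0.14), q(0.14)) ≈ (-1.5581, -0.4637)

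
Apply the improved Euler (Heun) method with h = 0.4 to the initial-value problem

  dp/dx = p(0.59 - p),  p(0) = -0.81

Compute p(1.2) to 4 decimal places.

Heun: k1 = f(x_n, p_n); k2 = f(x_n + h, p_n + h·k1); p_{n+1} = p_n + (h/2)·(k1 + k2).
x=0.000000, p=-0.810000:
  k1 = f(0.000000, -0.810000) = -1.134000
  k2 = f(0.400000, -1.263600) = -2.342209
  p ← -0.810000 + (0.4/2)·(-1.134000 + (-2.342209)) = -1.505242
x=0.400000, p=-1.505242:
  k1 = f(0.400000, -1.505242) = -3.153846
  k2 = f(0.800000, -2.766780) = -9.287472
  p ← -1.505242 + (0.4/2)·(-3.153846 + (-9.287472)) = -3.993505
x=0.800000, p=-3.993505:
  k1 = f(0.800000, -3.993505) = -18.304252
  k2 = f(1.200000, -11.315206) = -134.709861
  p ← -3.993505 + (0.4/2)·(-18.304252 + (-134.709861)) = -34.596328
p(1.2) ≈ -34.5963

-34.5963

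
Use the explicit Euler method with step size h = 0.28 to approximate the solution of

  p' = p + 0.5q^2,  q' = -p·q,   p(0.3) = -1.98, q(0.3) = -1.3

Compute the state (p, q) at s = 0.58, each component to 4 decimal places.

Euler on (p,q): p_{n+1} = p_n + h·p', q_{n+1} = q_n + h·q'.
0.300000: (-1.980000, -1.300000); f=(-1.135000, -2.574000) → (-2.297800, -2.020720)
(p(0.58), q(0.58)) ≈ (-2.2978, -2.0207)

-2.2978, -2.0207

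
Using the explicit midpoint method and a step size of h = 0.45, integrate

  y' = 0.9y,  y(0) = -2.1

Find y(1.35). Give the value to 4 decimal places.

Midpoint: k1 = f(x_n, y_n); k2 = f(x_n + h/2, y_n + (h/2)·k1); y_{n+1} = y_n + h·k2.
x=0.000000, y=-2.100000:
  k1 = f(0.000000, -2.100000) = -1.890000
  k2 = f(0.225000, -2.525250) = -2.272725
  y ← -2.100000 + 0.45·(-2.272725) = -3.122726
x=0.450000, y=-3.122726:
  k1 = f(0.450000, -3.122726) = -2.810454
  k2 = f(0.675000, -3.755078) = -3.379570
  y ← -3.122726 + 0.45·(-3.379570) = -4.643533
x=0.900000, y=-4.643533:
  k1 = f(0.900000, -4.643533) = -4.179180
  k2 = f(1.125000, -5.583848) = -5.025464
  y ← -4.643533 + 0.45·(-5.025464) = -6.904992
y(1.35) ≈ -6.9050

-6.9050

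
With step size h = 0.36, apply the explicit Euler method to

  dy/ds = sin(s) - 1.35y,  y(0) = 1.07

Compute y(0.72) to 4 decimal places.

0.4095

Euler: y_{n+1} = y_n + h·f(s_n, y_n).
s=0.000000, y=1.070000: f=-1.444500 → y ← 1.070000 + 0.36·(-1.444500) = 0.549980
s=0.360000, y=0.549980: f=-0.390199 → y ← 0.549980 + 0.36·(-0.390199) = 0.409508
y(0.72) ≈ 0.4095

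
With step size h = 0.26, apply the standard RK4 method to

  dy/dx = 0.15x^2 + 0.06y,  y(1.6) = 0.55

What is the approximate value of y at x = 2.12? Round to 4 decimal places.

0.8429

RK4: k1 = f(x_n, y_n); k2 = f(x_n + h/2, y_n + (h/2)·k1); k3 = f(x_n + h/2, y_n + (h/2)·k2); k4 = f(x_n + h, y_n + h·k3); y_{n+1} = y_n + (h/6)·(k1 + 2k2 + 2k3 + k4).
x=1.600000, y=0.550000:
  k1 = f(1.600000, 0.550000) = 0.417000
  k2 = f(1.730000, 0.604210) = 0.485188
  k3 = f(1.730000, 0.613074) = 0.485719
  k4 = f(1.860000, 0.676287) = 0.559517
  y ← 0.550000 + (0.26/6)·(k1 + 2k2 + 2k3 + k4) = 0.676461
x=1.860000, y=0.676461:
  k1 = f(1.860000, 0.676461) = 0.559528
  k2 = f(1.990000, 0.749200) = 0.638967
  k3 = f(1.990000, 0.759527) = 0.639587
  k4 = f(2.120000, 0.842754) = 0.724725
  y ← 0.676461 + (0.26/6)·(k1 + 2k2 + 2k3 + k4) = 0.842920
y(2.12) ≈ 0.8429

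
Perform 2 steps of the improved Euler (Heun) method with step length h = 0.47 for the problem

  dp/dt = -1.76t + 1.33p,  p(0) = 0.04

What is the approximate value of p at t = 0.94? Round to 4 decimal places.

-0.9260

Heun: k1 = f(t_n, p_n); k2 = f(t_n + h, p_n + h·k1); p_{n+1} = p_n + (h/2)·(k1 + k2).
t=0.000000, p=0.040000:
  k1 = f(0.000000, 0.040000) = 0.053200
  k2 = f(0.470000, 0.065004) = -0.740745
  p ← 0.040000 + (0.47/2)·(0.053200 + (-0.740745)) = -0.121573
t=0.470000, p=-0.121573:
  k1 = f(0.470000, -0.121573) = -0.988892
  k2 = f(0.940000, -0.586352) = -2.434249
  p ← -0.121573 + (0.47/2)·(-0.988892 + (-2.434249)) = -0.926011
p(0.94) ≈ -0.9260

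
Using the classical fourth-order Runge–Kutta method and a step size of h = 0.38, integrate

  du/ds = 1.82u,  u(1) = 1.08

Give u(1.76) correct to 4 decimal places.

RK4: k1 = f(s_n, u_n); k2 = f(s_n + h/2, u_n + (h/2)·k1); k3 = f(s_n + h/2, u_n + (h/2)·k2); k4 = f(s_n + h, u_n + h·k3); u_{n+1} = u_n + (h/6)·(k1 + 2k2 + 2k3 + k4).
s=1.000000, u=1.080000:
  k1 = f(1.000000, 1.080000) = 1.965600
  k2 = f(1.190000, 1.453464) = 2.645304
  k3 = f(1.190000, 1.582608) = 2.880346
  k4 = f(1.380000, 2.174532) = 3.957647
  u ← 1.080000 + (0.38/6)·(k1 + 2k2 + 2k3 + k4) = 2.155055
s=1.380000, u=2.155055:
  k1 = f(1.380000, 2.155055) = 3.922200
  k2 = f(1.570000, 2.900273) = 5.278496
  k3 = f(1.570000, 3.157969) = 5.747504
  k4 = f(1.760000, 4.339106) = 7.897173
  u ← 2.155055 + (0.38/6)·(k1 + 2k2 + 2k3 + k4) = 4.300242
u(1.76) ≈ 4.3002

4.3002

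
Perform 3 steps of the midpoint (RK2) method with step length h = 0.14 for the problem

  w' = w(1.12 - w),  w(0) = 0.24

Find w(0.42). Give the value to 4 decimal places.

Midpoint: k1 = f(x_n, w_n); k2 = f(x_n + h/2, w_n + (h/2)·k1); w_{n+1} = w_n + h·k2.
x=0.000000, w=0.240000:
  k1 = f(0.000000, 0.240000) = 0.211200
  k2 = f(0.070000, 0.254784) = 0.220443
  w ← 0.240000 + 0.14·0.220443 = 0.270862
x=0.140000, w=0.270862:
  k1 = f(0.140000, 0.270862) = 0.229999
  k2 = f(0.210000, 0.286962) = 0.239050
  w ← 0.270862 + 0.14·0.239050 = 0.304329
x=0.280000, w=0.304329:
  k1 = f(0.280000, 0.304329) = 0.248232
  k2 = f(0.350000, 0.321705) = 0.256816
  w ← 0.304329 + 0.14·0.256816 = 0.340283
w(0.42) ≈ 0.3403

0.3403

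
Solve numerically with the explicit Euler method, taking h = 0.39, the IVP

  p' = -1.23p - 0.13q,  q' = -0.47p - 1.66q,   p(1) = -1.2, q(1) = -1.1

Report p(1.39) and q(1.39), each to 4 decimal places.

-0.5686, -0.1679

Euler on (p,q): p_{n+1} = p_n + h·p', q_{n+1} = q_n + h·q'.
1.000000: (-1.200000, -1.100000); f=(1.619000, 2.390000) → (-0.568590, -0.167900)
(p(1.39), q(1.39)) ≈ (-0.5686, -0.1679)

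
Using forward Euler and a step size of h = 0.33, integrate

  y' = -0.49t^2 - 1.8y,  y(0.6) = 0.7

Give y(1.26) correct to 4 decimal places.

Euler: y_{n+1} = y_n + h·f(t_n, y_n).
t=0.600000, y=0.700000: f=-1.436400 → y ← 0.700000 + 0.33·(-1.436400) = 0.225988
t=0.930000, y=0.225988: f=-0.830579 → y ← 0.225988 + 0.33·(-0.830579) = -0.048103
y(1.26) ≈ -0.0481

-0.0481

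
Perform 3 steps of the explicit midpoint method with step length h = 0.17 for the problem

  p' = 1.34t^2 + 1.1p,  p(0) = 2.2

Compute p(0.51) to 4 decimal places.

Midpoint: k1 = f(t_n, p_n); k2 = f(t_n + h/2, p_n + (h/2)·k1); p_{n+1} = p_n + h·k2.
t=0.000000, p=2.200000:
  k1 = f(0.000000, 2.200000) = 2.420000
  k2 = f(0.085000, 2.405700) = 2.655952
  p ← 2.200000 + 0.17·2.655952 = 2.651512
t=0.170000, p=2.651512:
  k1 = f(0.170000, 2.651512) = 2.955389
  k2 = f(0.255000, 2.902720) = 3.280125
  p ← 2.651512 + 0.17·3.280125 = 3.209133
t=0.340000, p=3.209133:
  k1 = f(0.340000, 3.209133) = 3.684950
  k2 = f(0.425000, 3.522354) = 4.116627
  p ← 3.209133 + 0.17·4.116627 = 3.908960
p(0.51) ≈ 3.9090

3.9090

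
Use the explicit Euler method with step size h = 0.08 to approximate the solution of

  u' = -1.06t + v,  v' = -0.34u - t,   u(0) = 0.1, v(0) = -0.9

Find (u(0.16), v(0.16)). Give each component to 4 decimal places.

Euler on (u,v): u_{n+1} = u_n + h·u', v_{n+1} = v_n + h·v'.
0.000000: (0.100000, -0.900000); f=(-0.900000, -0.034000) → (0.028000, -0.902720)
0.080000: (0.028000, -0.902720); f=(-0.987520, -0.089520) → (-0.051002, -0.909882)
(u(0.16), v(0.16)) ≈ (-0.0510, -0.9099)

-0.0510, -0.9099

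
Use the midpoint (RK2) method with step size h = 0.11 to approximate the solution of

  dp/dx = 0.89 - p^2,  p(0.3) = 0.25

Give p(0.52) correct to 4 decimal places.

Midpoint: k1 = f(x_n, p_n); k2 = f(x_n + h/2, p_n + (h/2)·k1); p_{n+1} = p_n + h·k2.
x=0.300000, p=0.250000:
  k1 = f(0.300000, 0.250000) = 0.827500
  k2 = f(0.355000, 0.295513) = 0.802672
  p ← 0.250000 + 0.11·0.802672 = 0.338294
x=0.410000, p=0.338294:
  k1 = f(0.410000, 0.338294) = 0.775557
  k2 = f(0.465000, 0.380950) = 0.744877
  p ← 0.338294 + 0.11·0.744877 = 0.420230
p(0.52) ≈ 0.4202

0.4202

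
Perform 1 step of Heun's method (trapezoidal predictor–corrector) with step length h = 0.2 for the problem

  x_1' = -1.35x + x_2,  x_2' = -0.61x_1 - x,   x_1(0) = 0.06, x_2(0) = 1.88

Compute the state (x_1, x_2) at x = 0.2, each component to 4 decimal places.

0.4083, 1.8297

Heun on (x_1,x_2): k1 = f(x_n, state_n); k2 = f(x_n + h, state_n + h·k1); state_{n+1} = state_n + (h/2)·(k1 + k2).
0.000000: (0.060000, 1.880000)
  k1 = (1.880000, -0.036600)
  predictor → (0.436000, 1.872680)
  k2 = (1.602680, -0.465960)
  → (0.408268, 1.829744)
(x_1(0.2), x_2(0.2)) ≈ (0.4083, 1.8297)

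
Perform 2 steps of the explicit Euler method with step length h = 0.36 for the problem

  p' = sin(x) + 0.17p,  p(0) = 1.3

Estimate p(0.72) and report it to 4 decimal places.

Euler: p_{n+1} = p_n + h·f(x_n, p_n).
x=0.000000, p=1.300000: f=0.221000 → p ← 1.300000 + 0.36·0.221000 = 1.379560
x=0.360000, p=1.379560: f=0.586799 → p ← 1.379560 + 0.36·0.586799 = 1.590808
p(0.72) ≈ 1.5908

1.5908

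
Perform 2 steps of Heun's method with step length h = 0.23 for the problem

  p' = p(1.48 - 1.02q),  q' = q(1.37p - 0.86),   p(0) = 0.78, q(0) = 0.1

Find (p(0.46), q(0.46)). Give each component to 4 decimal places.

1.4517, 0.1316

Heun on (p,q): k1 = f(x_n, state_n); k2 = f(x_n + h, state_n + h·k1); state_{n+1} = state_n + (h/2)·(k1 + k2).
0.000000: (0.780000, 0.100000)
  k1 = (1.074840, 0.020860)
  predictor → (1.027213, 0.104798)
  k2 = (1.410473, 0.057354)
  → (1.065811, 0.108995)
0.230000: (1.065811, 0.108995)
  k1 = (1.458909, 0.065414)
  predictor → (1.401360, 0.124040)
  k2 = (1.896712, 0.131465)
  → (1.451707, 0.131636)
(p(0.46), q(0.46)) ≈ (1.4517, 0.1316)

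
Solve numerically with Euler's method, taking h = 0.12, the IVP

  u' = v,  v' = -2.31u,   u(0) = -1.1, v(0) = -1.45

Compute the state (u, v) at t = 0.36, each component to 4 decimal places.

Euler on (u,v): u_{n+1} = u_n + h·u', v_{n+1} = v_n + h·v'.
0.000000: (-1.100000, -1.450000); f=(-1.450000, 2.541000) → (-1.274000, -1.145080)
0.120000: (-1.274000, -1.145080); f=(-1.145080, 2.942940) → (-1.411410, -0.791927)
0.240000: (-1.411410, -0.791927); f=(-0.791927, 3.260356) → (-1.506441, -0.400684)
(u(0.36), v(0.36)) ≈ (-1.5064, -0.4007)

-1.5064, -0.4007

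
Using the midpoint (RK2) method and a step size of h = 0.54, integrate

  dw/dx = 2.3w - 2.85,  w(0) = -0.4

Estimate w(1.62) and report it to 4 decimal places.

Midpoint: k1 = f(x_n, w_n); k2 = f(x_n + h/2, w_n + (h/2)·k1); w_{n+1} = w_n + h·k2.
x=0.000000, w=-0.400000:
  k1 = f(0.000000, -0.400000) = -3.770000
  k2 = f(0.270000, -1.417900) = -6.111170
  w ← -0.400000 + 0.54·(-6.111170) = -3.700032
x=0.540000, w=-3.700032:
  k1 = f(0.540000, -3.700032) = -11.360073
  k2 = f(0.810000, -6.767252) = -18.414679
  w ← -3.700032 + 0.54·(-18.414679) = -13.643958
x=1.080000, w=-13.643958:
  k1 = f(1.080000, -13.643958) = -34.231104
  k2 = f(1.350000, -22.886356) = -55.488619
  w ← -13.643958 + 0.54·(-55.488619) = -43.607813
w(1.62) ≈ -43.6078

-43.6078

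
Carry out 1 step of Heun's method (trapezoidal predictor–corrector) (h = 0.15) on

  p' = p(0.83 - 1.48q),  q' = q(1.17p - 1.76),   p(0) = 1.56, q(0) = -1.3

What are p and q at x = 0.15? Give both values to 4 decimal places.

2.3407, -1.3870

Heun on (p,q): k1 = f(x_n, state_n); k2 = f(x_n + h, state_n + h·k1); state_{n+1} = state_n + (h/2)·(k1 + k2).
0.000000: (1.560000, -1.300000)
  k1 = (4.296240, -0.084760)
  predictor → (2.204436, -1.312714)
  k2 = (6.112497, -1.075362)
  → (2.340655, -1.387009)
(p(0.15), q(0.15)) ≈ (2.3407, -1.3870)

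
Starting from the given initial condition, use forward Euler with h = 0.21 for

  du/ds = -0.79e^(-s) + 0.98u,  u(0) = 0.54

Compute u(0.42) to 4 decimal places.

Euler: u_{n+1} = u_n + h·f(s_n, u_n).
s=0.000000, u=0.540000: f=-0.260800 → u ← 0.540000 + 0.21·(-0.260800) = 0.485232
s=0.210000, u=0.485232: f=-0.164834 → u ← 0.485232 + 0.21·(-0.164834) = 0.450617
u(0.42) ≈ 0.4506

0.4506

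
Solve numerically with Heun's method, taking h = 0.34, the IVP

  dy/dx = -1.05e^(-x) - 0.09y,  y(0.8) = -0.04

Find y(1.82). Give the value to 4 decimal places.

Heun: k1 = f(x_n, y_n); k2 = f(x_n + h, y_n + h·k1); y_{n+1} = y_n + (h/2)·(k1 + k2).
x=0.800000, y=-0.040000:
  k1 = f(0.800000, -0.040000) = -0.468195
  k2 = f(1.140000, -0.199186) = -0.317883
  y ← -0.040000 + (0.34/2)·(-0.468195 + (-0.317883)) = -0.173633
x=1.140000, y=-0.173633:
  k1 = f(1.140000, -0.173633) = -0.320183
  k2 = f(1.480000, -0.282496) = -0.213595
  y ← -0.173633 + (0.34/2)·(-0.320183 + (-0.213595)) = -0.264376
x=1.480000, y=-0.264376:
  k1 = f(1.480000, -0.264376) = -0.215226
  k2 = f(1.820000, -0.337552) = -0.139747
  y ← -0.264376 + (0.34/2)·(-0.215226 + (-0.139747)) = -0.324721
y(1.82) ≈ -0.3247

-0.3247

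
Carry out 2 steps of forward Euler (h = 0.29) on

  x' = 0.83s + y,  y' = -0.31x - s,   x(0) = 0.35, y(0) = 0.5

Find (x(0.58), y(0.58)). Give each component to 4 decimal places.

0.7007, 0.3399

Euler on (x,y): x_{n+1} = x_n + h·x', y_{n+1} = y_n + h·y'.
0.000000: (0.350000, 0.500000); f=(0.500000, -0.108500) → (0.495000, 0.468535)
0.290000: (0.495000, 0.468535); f=(0.709235, -0.443450) → (0.700678, 0.339934)
(x(0.58), y(0.58)) ≈ (0.7007, 0.3399)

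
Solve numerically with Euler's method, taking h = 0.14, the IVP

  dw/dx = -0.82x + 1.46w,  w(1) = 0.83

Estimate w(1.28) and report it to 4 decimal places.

Euler: w_{n+1} = w_n + h·f(x_n, w_n).
x=1.000000, w=0.830000: f=0.391800 → w ← 0.830000 + 0.14·0.391800 = 0.884852
x=1.140000, w=0.884852: f=0.357084 → w ← 0.884852 + 0.14·0.357084 = 0.934844
w(1.28) ≈ 0.9348

0.9348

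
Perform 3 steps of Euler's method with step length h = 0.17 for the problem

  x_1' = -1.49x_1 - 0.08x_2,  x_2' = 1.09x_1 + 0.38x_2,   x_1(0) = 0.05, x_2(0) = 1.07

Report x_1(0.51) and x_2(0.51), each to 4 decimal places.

-0.0156, 1.3063

Euler on (x_1,x_2): x_1_{n+1} = x_1_n + h·x_1', x_2_{n+1} = x_2_n + h·x_2'.
0.000000: (0.050000, 1.070000); f=(-0.160100, 0.461100) → (0.022783, 1.148387)
0.170000: (0.022783, 1.148387); f=(-0.125818, 0.461221) → (0.001394, 1.226794)
0.340000: (0.001394, 1.226794); f=(-0.100221, 0.467701) → (-0.015644, 1.306304)
(x_1(0.51), x_2(0.51)) ≈ (-0.0156, 1.3063)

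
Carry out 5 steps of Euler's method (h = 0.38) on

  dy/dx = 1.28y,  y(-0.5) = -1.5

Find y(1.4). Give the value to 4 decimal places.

-10.8835

Euler: y_{n+1} = y_n + h·f(x_n, y_n).
x=-0.500000, y=-1.500000: f=-1.920000 → y ← -1.500000 + 0.38·(-1.920000) = -2.229600
x=-0.120000, y=-2.229600: f=-2.853888 → y ← -2.229600 + 0.38·(-2.853888) = -3.314077
x=0.260000, y=-3.314077: f=-4.242019 → y ← -3.314077 + 0.38·(-4.242019) = -4.926045
x=0.640000, y=-4.926045: f=-6.305337 → y ← -4.926045 + 0.38·(-6.305337) = -7.322073
x=1.020000, y=-7.322073: f=-9.372253 → y ← -7.322073 + 0.38·(-9.372253) = -10.883529
y(1.4) ≈ -10.8835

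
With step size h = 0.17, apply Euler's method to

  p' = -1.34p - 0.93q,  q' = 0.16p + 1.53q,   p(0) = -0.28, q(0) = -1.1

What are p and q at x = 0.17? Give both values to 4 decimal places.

Euler on (p,q): p_{n+1} = p_n + h·p', q_{n+1} = q_n + h·q'.
0.000000: (-0.280000, -1.100000); f=(1.398200, -1.727800) → (-0.042306, -1.393726)
(p(0.17), q(0.17)) ≈ (-0.0423, -1.3937)

-0.0423, -1.3937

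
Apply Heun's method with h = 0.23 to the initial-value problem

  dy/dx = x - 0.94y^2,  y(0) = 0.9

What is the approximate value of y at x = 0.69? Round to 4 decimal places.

Heun: k1 = f(x_n, y_n); k2 = f(x_n + h, y_n + h·k1); y_{n+1} = y_n + (h/2)·(k1 + k2).
x=0.000000, y=0.900000:
  k1 = f(0.000000, 0.900000) = -0.761400
  k2 = f(0.230000, 0.724878) = -0.263921
  y ← 0.900000 + (0.23/2)·(-0.761400 + (-0.263921)) = 0.782088
x=0.230000, y=0.782088:
  k1 = f(0.230000, 0.782088) = -0.344962
  k2 = f(0.460000, 0.702747) = -0.004222
  y ← 0.782088 + (0.23/2)·(-0.344962 + (-0.004222)) = 0.741932
x=0.460000, y=0.741932:
  k1 = f(0.460000, 0.741932) = -0.057435
  k2 = f(0.690000, 0.728722) = 0.190827
  y ← 0.741932 + (0.23/2)·(-0.057435 + 0.190827) = 0.757272
y(0.69) ≈ 0.7573

0.7573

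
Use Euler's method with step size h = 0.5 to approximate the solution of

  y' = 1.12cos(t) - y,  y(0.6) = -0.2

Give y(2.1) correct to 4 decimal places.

Euler: y_{n+1} = y_n + h·f(t_n, y_n).
t=0.600000, y=-0.200000: f=1.124376 → y ← -0.200000 + 0.5·1.124376 = 0.362188
t=1.100000, y=0.362188: f=0.145840 → y ← 0.362188 + 0.5·0.145840 = 0.435108
t=1.600000, y=0.435108: f=-0.467811 → y ← 0.435108 + 0.5·(-0.467811) = 0.201202
y(2.1) ≈ 0.2012

0.2012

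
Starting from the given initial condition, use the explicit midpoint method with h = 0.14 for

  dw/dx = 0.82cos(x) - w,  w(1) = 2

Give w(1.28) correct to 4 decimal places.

1.5944

Midpoint: k1 = f(x_n, w_n); k2 = f(x_n + h/2, w_n + (h/2)·k1); w_{n+1} = w_n + h·k2.
x=1.000000, w=2.000000:
  k1 = f(1.000000, 2.000000) = -1.556952
  k2 = f(1.070000, 1.891013) = -1.497311
  w ← 2.000000 + 0.14·(-1.497311) = 1.790376
x=1.140000, w=1.790376:
  k1 = f(1.140000, 1.790376) = -1.447949
  k2 = f(1.210000, 1.689020) = -1.399544
  w ← 1.790376 + 0.14·(-1.399544) = 1.594440
w(1.28) ≈ 1.5944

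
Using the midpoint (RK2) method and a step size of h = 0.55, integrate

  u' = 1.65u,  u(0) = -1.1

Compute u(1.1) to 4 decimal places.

Midpoint: k1 = f(t_n, u_n); k2 = f(t_n + h/2, u_n + (h/2)·k1); u_{n+1} = u_n + h·k2.
t=0.000000, u=-1.100000:
  k1 = f(0.000000, -1.100000) = -1.815000
  k2 = f(0.275000, -1.599125) = -2.638556
  u ← -1.100000 + 0.55·(-2.638556) = -2.551206
t=0.550000, u=-2.551206:
  k1 = f(0.550000, -2.551206) = -4.209490
  k2 = f(0.825000, -3.708816) = -6.119546
  u ← -2.551206 + 0.55·(-6.119546) = -5.916956
u(1.1) ≈ -5.9170

-5.9170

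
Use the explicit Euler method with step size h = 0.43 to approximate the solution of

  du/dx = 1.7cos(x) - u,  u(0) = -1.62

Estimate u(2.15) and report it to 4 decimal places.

Euler: u_{n+1} = u_n + h·f(x_n, u_n).
x=0.000000, u=-1.620000: f=3.320000 → u ← -1.620000 + 0.43·3.320000 = -0.192400
x=0.430000, u=-0.192400: f=1.737642 → u ← -0.192400 + 0.43·1.737642 = 0.554786
x=0.860000, u=0.554786: f=0.554358 → u ← 0.554786 + 0.43·0.554358 = 0.793160
x=1.290000, u=0.793160: f=-0.322054 → u ← 0.793160 + 0.43·(-0.322054) = 0.654676
x=1.720000, u=0.654676: f=-0.907383 → u ← 0.654676 + 0.43·(-0.907383) = 0.264502
u(2.15) ≈ 0.2645

0.2645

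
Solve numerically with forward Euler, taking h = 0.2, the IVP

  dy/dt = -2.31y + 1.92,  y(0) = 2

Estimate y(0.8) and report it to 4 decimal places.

Euler: y_{n+1} = y_n + h·f(t_n, y_n).
t=0.000000, y=2.000000: f=-2.700000 → y ← 2.000000 + 0.2·(-2.700000) = 1.460000
t=0.200000, y=1.460000: f=-1.452600 → y ← 1.460000 + 0.2·(-1.452600) = 1.169480
t=0.400000, y=1.169480: f=-0.781499 → y ← 1.169480 + 0.2·(-0.781499) = 1.013180
t=0.600000, y=1.013180: f=-0.420446 → y ← 1.013180 + 0.2·(-0.420446) = 0.929091
y(0.8) ≈ 0.9291

0.9291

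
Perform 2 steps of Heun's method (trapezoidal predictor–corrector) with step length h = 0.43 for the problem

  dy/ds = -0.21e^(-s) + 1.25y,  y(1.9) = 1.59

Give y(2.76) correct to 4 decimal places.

4.4636

Heun: k1 = f(s_n, y_n); k2 = f(s_n + h, y_n + h·k1); y_{n+1} = y_n + (h/2)·(k1 + k2).
s=1.900000, y=1.590000:
  k1 = f(1.900000, 1.590000) = 1.956091
  k2 = f(2.330000, 2.431119) = 3.018467
  y ← 1.590000 + (0.43/2)·(1.956091 + 3.018467) = 2.659530
s=2.330000, y=2.659530:
  k1 = f(2.330000, 2.659530) = 3.303980
  k2 = f(2.760000, 4.080241) = 5.087010
  y ← 2.659530 + (0.43/2)·(3.303980 + 5.087010) = 4.463593
y(2.76) ≈ 4.4636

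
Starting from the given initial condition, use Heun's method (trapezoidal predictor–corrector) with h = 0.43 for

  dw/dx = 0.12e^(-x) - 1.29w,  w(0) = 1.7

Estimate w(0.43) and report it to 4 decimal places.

1.0468

Heun: k1 = f(x_n, w_n); k2 = f(x_n + h, w_n + h·k1); w_{n+1} = w_n + (h/2)·(k1 + k2).
x=0.000000, w=1.700000:
  k1 = f(0.000000, 1.700000) = -2.073000
  k2 = f(0.430000, 0.808610) = -0.965046
  w ← 1.700000 + (0.43/2)·(-2.073000 + (-0.965046)) = 1.046820
w(0.43) ≈ 1.0468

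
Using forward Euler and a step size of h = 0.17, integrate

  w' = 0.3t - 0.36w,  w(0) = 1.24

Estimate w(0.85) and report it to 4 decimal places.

Euler: w_{n+1} = w_n + h·f(t_n, w_n).
t=0.000000, w=1.240000: f=-0.446400 → w ← 1.240000 + 0.17·(-0.446400) = 1.164112
t=0.170000, w=1.164112: f=-0.368080 → w ← 1.164112 + 0.17·(-0.368080) = 1.101538
t=0.340000, w=1.101538: f=-0.294554 → w ← 1.101538 + 0.17·(-0.294554) = 1.051464
t=0.510000, w=1.051464: f=-0.225527 → w ← 1.051464 + 0.17·(-0.225527) = 1.013125
t=0.680000, w=1.013125: f=-0.160725 → w ← 1.013125 + 0.17·(-0.160725) = 0.985801
w(0.85) ≈ 0.9858

0.9858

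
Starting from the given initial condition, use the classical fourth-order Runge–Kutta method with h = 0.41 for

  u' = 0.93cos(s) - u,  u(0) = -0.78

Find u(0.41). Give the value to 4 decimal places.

RK4: k1 = f(s_n, u_n); k2 = f(s_n + h/2, u_n + (h/2)·k1); k3 = f(s_n + h/2, u_n + (h/2)·k2); k4 = f(s_n + h, u_n + h·k3); u_{n+1} = u_n + (h/6)·(k1 + 2k2 + 2k3 + k4).
s=0.000000, u=-0.780000:
  k1 = f(0.000000, -0.780000) = 1.710000
  k2 = f(0.205000, -0.429450) = 1.339977
  k3 = f(0.205000, -0.505305) = 1.415831
  k4 = f(0.410000, -0.199509) = 1.052431
  u ← -0.780000 + (0.41/6)·(k1 + 2k2 + 2k3 + k4) = -0.214607
u(0.41) ≈ -0.2146

-0.2146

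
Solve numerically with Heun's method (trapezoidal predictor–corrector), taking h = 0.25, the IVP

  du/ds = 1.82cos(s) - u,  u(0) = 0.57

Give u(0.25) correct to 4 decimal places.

Heun: k1 = f(s_n, u_n); k2 = f(s_n + h, u_n + h·k1); u_{n+1} = u_n + (h/2)·(k1 + k2).
s=0.000000, u=0.570000:
  k1 = f(0.000000, 0.570000) = 1.250000
  k2 = f(0.250000, 0.882500) = 0.880921
  u ← 0.570000 + (0.25/2)·(1.250000 + 0.880921) = 0.836365
u(0.25) ≈ 0.8364

0.8364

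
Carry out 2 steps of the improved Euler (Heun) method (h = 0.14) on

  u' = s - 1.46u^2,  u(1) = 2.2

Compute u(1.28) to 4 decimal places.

1.3915

Heun: k1 = f(s_n, u_n); k2 = f(s_n + h, u_n + h·k1); u_{n+1} = u_n + (h/2)·(k1 + k2).
s=1.000000, u=2.200000:
  k1 = f(1.000000, 2.200000) = -6.066400
  k2 = f(1.140000, 1.350704) = -1.523626
  u ← 2.200000 + (0.14/2)·(-6.066400 + (-1.523626)) = 1.668698
s=1.140000, u=1.668698:
  k1 = f(1.140000, 1.668698) = -2.925448
  k2 = f(1.280000, 1.259135) = -1.034716
  u ← 1.668698 + (0.14/2)·(-2.925448 + (-1.034716)) = 1.391487
u(1.28) ≈ 1.3915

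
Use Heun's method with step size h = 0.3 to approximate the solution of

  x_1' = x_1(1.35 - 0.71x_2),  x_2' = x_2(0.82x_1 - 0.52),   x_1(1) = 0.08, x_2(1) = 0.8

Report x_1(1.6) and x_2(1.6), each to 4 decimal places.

0.1328, 0.6163

Heun on (x_1,x_2): k1 = f(x_n, state_n); k2 = f(x_n + h, state_n + h·k1); state_{n+1} = state_n + (h/2)·(k1 + k2).
1.000000: (0.080000, 0.800000)
  k1 = (0.062560, -0.363520)
  predictor → (0.098768, 0.690944)
  k2 = (0.084884, -0.303331)
  → (0.102117, 0.699972)
1.300000: (0.102117, 0.699972)
  k1 = (0.087107, -0.305373)
  predictor → (0.128249, 0.608360)
  k2 = (0.117741, -0.252370)
  → (0.132844, 0.616311)
(x_1(1.6), x_2(1.6)) ≈ (0.1328, 0.6163)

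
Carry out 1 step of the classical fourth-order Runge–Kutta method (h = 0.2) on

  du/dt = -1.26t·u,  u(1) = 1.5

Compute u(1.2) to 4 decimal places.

RK4: k1 = f(t_n, u_n); k2 = f(t_n + h/2, u_n + (h/2)·k1); k3 = f(t_n + h/2, u_n + (h/2)·k2); k4 = f(t_n + h, u_n + h·k3); u_{n+1} = u_n + (h/6)·(k1 + 2k2 + 2k3 + k4).
t=1.000000, u=1.500000:
  k1 = f(1.000000, 1.500000) = -1.890000
  k2 = f(1.100000, 1.311000) = -1.817046
  k3 = f(1.100000, 1.318295) = -1.827157
  k4 = f(1.200000, 1.134569) = -1.715468
  u ← 1.500000 + (0.2/6)·(k1 + 2k2 + 2k3 + k4) = 1.136871
u(1.2) ≈ 1.1369

1.1369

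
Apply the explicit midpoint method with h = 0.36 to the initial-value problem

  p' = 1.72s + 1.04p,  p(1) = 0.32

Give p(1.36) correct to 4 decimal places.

Midpoint: k1 = f(s_n, p_n); k2 = f(s_n + h/2, p_n + (h/2)·k1); p_{n+1} = p_n + h·k2.
s=1.000000, p=0.320000:
  k1 = f(1.000000, 0.320000) = 2.052800
  k2 = f(1.180000, 0.689504) = 2.746684
  p ← 0.320000 + 0.36·2.746684 = 1.308806
p(1.36) ≈ 1.3088

1.3088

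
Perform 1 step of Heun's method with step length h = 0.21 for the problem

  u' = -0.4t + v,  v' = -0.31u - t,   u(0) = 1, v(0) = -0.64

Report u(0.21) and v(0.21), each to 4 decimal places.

0.8499, -0.7228

Heun on (u,v): k1 = f(t_n, state_n); k2 = f(t_n + h, state_n + h·k1); state_{n+1} = state_n + (h/2)·(k1 + k2).
0.000000: (1.000000, -0.640000)
  k1 = (-0.640000, -0.310000)
  predictor → (0.865600, -0.705100)
  k2 = (-0.789100, -0.478336)
  → (0.849944, -0.722775)
(u(0.21), v(0.21)) ≈ (0.8499, -0.7228)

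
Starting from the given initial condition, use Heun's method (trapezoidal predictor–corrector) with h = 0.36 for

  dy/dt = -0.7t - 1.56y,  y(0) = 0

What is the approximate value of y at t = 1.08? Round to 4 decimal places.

Heun: k1 = f(t_n, y_n); k2 = f(t_n + h, y_n + h·k1); y_{n+1} = y_n + (h/2)·(k1 + k2).
t=0.000000, y=0.000000:
  k1 = f(0.000000, 0.000000) = 0.000000
  k2 = f(0.360000, 0.000000) = -0.252000
  y ← 0.000000 + (0.36/2)·(0.000000 + (-0.252000)) = -0.045360
t=0.360000, y=-0.045360:
  k1 = f(0.360000, -0.045360) = -0.181238
  k2 = f(0.720000, -0.110606) = -0.331455
  y ← -0.045360 + (0.36/2)·(-0.181238 + (-0.331455)) = -0.137645
t=0.720000, y=-0.137645:
  k1 = f(0.720000, -0.137645) = -0.289274
  k2 = f(1.080000, -0.241783) = -0.378818
  y ← -0.137645 + (0.36/2)·(-0.289274 + (-0.378818)) = -0.257901
y(1.08) ≈ -0.2579

-0.2579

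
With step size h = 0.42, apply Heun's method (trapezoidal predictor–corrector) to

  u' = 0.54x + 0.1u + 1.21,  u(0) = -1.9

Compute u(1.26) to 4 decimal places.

Heun: k1 = f(x_n, u_n); k2 = f(x_n + h, u_n + h·k1); u_{n+1} = u_n + (h/2)·(k1 + k2).
x=0.000000, u=-1.900000:
  k1 = f(0.000000, -1.900000) = 1.020000
  k2 = f(0.420000, -1.471600) = 1.289640
  u ← -1.900000 + (0.42/2)·(1.020000 + 1.289640) = -1.414976
x=0.420000, u=-1.414976:
  k1 = f(0.420000, -1.414976) = 1.295302
  k2 = f(0.840000, -0.870949) = 1.576505
  u ← -1.414976 + (0.42/2)·(1.295302 + 1.576505) = -0.811896
x=0.840000, u=-0.811896:
  k1 = f(0.840000, -0.811896) = 1.582410
  k2 = f(1.260000, -0.147284) = 1.875672
  u ← -0.811896 + (0.42/2)·(1.582410 + 1.875672) = -0.085699
u(1.26) ≈ -0.0857

-0.0857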